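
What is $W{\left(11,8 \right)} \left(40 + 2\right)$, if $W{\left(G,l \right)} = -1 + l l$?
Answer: $2646$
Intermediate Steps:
$W{\left(G,l \right)} = -1 + l^{2}$
$W{\left(11,8 \right)} \left(40 + 2\right) = \left(-1 + 8^{2}\right) \left(40 + 2\right) = \left(-1 + 64\right) 42 = 63 \cdot 42 = 2646$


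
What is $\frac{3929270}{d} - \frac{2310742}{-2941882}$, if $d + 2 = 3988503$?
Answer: $\frac{10387922731941}{5866849649441} \approx 1.7706$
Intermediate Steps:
$d = 3988501$ ($d = -2 + 3988503 = 3988501$)
$\frac{3929270}{d} - \frac{2310742}{-2941882} = \frac{3929270}{3988501} - \frac{2310742}{-2941882} = 3929270 \cdot \frac{1}{3988501} - - \frac{1155371}{1470941} = \frac{3929270}{3988501} + \frac{1155371}{1470941} = \frac{10387922731941}{5866849649441}$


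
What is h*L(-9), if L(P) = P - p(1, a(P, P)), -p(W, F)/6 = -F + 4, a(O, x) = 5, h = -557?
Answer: 8355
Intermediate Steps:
p(W, F) = -24 + 6*F (p(W, F) = -6*(-F + 4) = -6*(4 - F) = -24 + 6*F)
L(P) = -6 + P (L(P) = P - (-24 + 6*5) = P - (-24 + 30) = P - 1*6 = P - 6 = -6 + P)
h*L(-9) = -557*(-6 - 9) = -557*(-15) = 8355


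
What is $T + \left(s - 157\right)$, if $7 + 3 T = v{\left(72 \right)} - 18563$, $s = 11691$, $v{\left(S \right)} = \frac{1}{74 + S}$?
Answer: $\frac{2340673}{438} \approx 5344.0$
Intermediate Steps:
$T = - \frac{2711219}{438}$ ($T = - \frac{7}{3} + \frac{\frac{1}{74 + 72} - 18563}{3} = - \frac{7}{3} + \frac{\frac{1}{146} - 18563}{3} = - \frac{7}{3} + \frac{1}{3} \left(- \frac{2710197}{146}\right) = - \frac{7}{3} - \frac{903399}{146} = - \frac{2711219}{438} \approx -6190.0$)
$T + \left(s - 157\right) = - \frac{2711219}{438} + \left(11691 - 157\right) = - \frac{2711219}{438} + 11534 = \frac{2340673}{438}$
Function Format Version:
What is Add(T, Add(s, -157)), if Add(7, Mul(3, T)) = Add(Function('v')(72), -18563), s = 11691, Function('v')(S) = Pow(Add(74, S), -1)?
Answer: Rational(2340673, 438) ≈ 5344.0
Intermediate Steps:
T = Rational(-2711219, 438) (T = Add(Rational(-7, 3), Mul(Rational(1, 3), Add(Pow(Add(74, 72), -1), -18563))) = Add(Rational(-7, 3), Mul(Rational(1, 3), Add(Pow(146, -1), -18563))) = Add(Rational(-7, 3), Mul(Rational(1, 3), Add(Rational(1, 146), -18563))) = Add(Rational(-7, 3), Mul(Rational(1, 3), Rational(-2710197, 146))) = Add(Rational(-7, 3), Rational(-903399, 146)) = Rational(-2711219, 438) ≈ -6190.0)
Add(T, Add(s, -157)) = Add(Rational(-2711219, 438), Add(11691, -157)) = Add(Rational(-2711219, 438), 11534) = Rational(2340673, 438)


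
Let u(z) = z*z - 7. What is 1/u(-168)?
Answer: 1/28217 ≈ 3.5440e-5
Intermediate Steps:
u(z) = -7 + z**2 (u(z) = z**2 - 7 = -7 + z**2)
1/u(-168) = 1/(-7 + (-168)**2) = 1/(-7 + 28224) = 1/28217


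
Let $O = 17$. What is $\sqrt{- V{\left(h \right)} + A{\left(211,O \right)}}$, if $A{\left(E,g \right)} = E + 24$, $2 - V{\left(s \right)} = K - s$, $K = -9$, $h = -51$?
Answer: $5 \sqrt{11} \approx 16.583$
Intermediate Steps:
$V{\left(s \right)} = 11 + s$ ($V{\left(s \right)} = 2 - \left(-9 - s\right) = 2 + \left(9 + s\right) = 11 + s$)
$A{\left(E,g \right)} = 24 + E$
$\sqrt{- V{\left(h \right)} + A{\left(211,O \right)}} = \sqrt{- (11 - 51) + \left(24 + 211\right)} = \sqrt{\left(-1\right) \left(-40\right) + 235} = \sqrt{40 + 235} = \sqrt{275} = 5 \sqrt{11}$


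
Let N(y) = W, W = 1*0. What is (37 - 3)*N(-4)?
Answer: 0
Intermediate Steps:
W = 0
N(y) = 0
(37 - 3)*N(-4) = (37 - 3)*0 = 34*0 = 0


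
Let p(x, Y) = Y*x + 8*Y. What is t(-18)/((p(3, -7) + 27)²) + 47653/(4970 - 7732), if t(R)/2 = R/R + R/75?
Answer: -372275943/21578125 ≈ -17.252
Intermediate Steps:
t(R) = 2 + 2*R/75 (t(R) = 2*(R/R + R/75) = 2*(1 + R*(1/75)) = 2*(1 + R/75) = 2 + 2*R/75)
p(x, Y) = 8*Y + Y*x
t(-18)/((p(3, -7) + 27)²) + 47653/(4970 - 7732) = (2 + (2/75)*(-18))/((-7*(8 + 3) + 27)²) + 47653/(4970 - 7732) = (2 - 12/25)/((-7*11 + 27)²) + 47653/(-2762) = 38/(25*((-77 + 27)²)) + 47653*(-1/2762) = 38/(25*((-50)²)) - 47653/2762 = (38/25)/2500 - 47653/2762 = (38/25)*(1/2500) - 47653/2762 = 19/31250 - 47653/2762 = -372275943/21578125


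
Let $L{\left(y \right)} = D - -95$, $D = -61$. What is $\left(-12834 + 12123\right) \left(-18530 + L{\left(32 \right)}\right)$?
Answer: $13150656$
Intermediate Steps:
$L{\left(y \right)} = 34$ ($L{\left(y \right)} = -61 - -95 = -61 + 95 = 34$)
$\left(-12834 + 12123\right) \left(-18530 + L{\left(32 \right)}\right) = \left(-12834 + 12123\right) \left(-18530 + 34\right) = \left(-711\right) \left(-18496\right) = 13150656$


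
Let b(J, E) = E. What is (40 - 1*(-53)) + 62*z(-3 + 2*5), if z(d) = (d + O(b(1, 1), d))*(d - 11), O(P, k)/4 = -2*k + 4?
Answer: 8277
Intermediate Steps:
O(P, k) = 16 - 8*k (O(P, k) = 4*(-2*k + 4) = 4*(4 - 2*k) = 16 - 8*k)
z(d) = (-11 + d)*(16 - 7*d) (z(d) = (d + (16 - 8*d))*(d - 11) = (16 - 7*d)*(-11 + d) = (-11 + d)*(16 - 7*d))
(40 - 1*(-53)) + 62*z(-3 + 2*5) = (40 - 1*(-53)) + 62*(-176 - 7*(-3 + 2*5)² + 93*(-3 + 2*5)) = (40 + 53) + 62*(-176 - 7*(-3 + 10)² + 93*(-3 + 10)) = 93 + 62*(-176 - 7*7² + 93*7) = 93 + 62*(-176 - 7*49 + 651) = 93 + 62*(-176 - 343 + 651) = 93 + 62*132 = 93 + 8184 = 8277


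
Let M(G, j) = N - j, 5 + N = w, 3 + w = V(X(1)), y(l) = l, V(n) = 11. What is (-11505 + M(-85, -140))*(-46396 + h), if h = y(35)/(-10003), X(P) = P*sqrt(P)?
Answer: 753299338818/1429 ≈ 5.2715e+8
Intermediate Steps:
X(P) = P**(3/2)
w = 8 (w = -3 + 11 = 8)
N = 3 (N = -5 + 8 = 3)
h = -5/1429 (h = 35/(-10003) = 35*(-1/10003) = -5/1429 ≈ -0.0034989)
M(G, j) = 3 - j
(-11505 + M(-85, -140))*(-46396 + h) = (-11505 + (3 - 1*(-140)))*(-46396 - 5/1429) = (-11505 + (3 + 140))*(-66299889/1429) = (-11505 + 143)*(-66299889/1429) = -11362*(-66299889/1429) = 753299338818/1429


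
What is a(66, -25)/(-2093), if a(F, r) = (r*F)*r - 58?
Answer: -41192/2093 ≈ -19.681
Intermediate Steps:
a(F, r) = -58 + F*r**2 (a(F, r) = (F*r)*r - 58 = F*r**2 - 58 = -58 + F*r**2)
a(66, -25)/(-2093) = (-58 + 66*(-25)**2)/(-2093) = (-58 + 66*625)*(-1/2093) = (-58 + 41250)*(-1/2093) = 41192*(-1/2093) = -41192/2093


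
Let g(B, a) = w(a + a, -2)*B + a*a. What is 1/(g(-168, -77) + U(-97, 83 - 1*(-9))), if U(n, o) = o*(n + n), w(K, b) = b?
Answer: -1/11583 ≈ -8.6333e-5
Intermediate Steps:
U(n, o) = 2*n*o (U(n, o) = o*(2*n) = 2*n*o)
g(B, a) = a**2 - 2*B (g(B, a) = -2*B + a*a = -2*B + a**2 = a**2 - 2*B)
1/(g(-168, -77) + U(-97, 83 - 1*(-9))) = 1/(((-77)**2 - 2*(-168)) + 2*(-97)*(83 - 1*(-9))) = 1/((5929 + 336) + 2*(-97)*(83 + 9)) = 1/(6265 + 2*(-97)*92) = 1/(6265 - 17848) = 1/(-11583) = -1/11583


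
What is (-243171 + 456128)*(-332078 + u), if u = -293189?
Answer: -133154984519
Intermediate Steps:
(-243171 + 456128)*(-332078 + u) = (-243171 + 456128)*(-332078 - 293189) = 212957*(-625267) = -133154984519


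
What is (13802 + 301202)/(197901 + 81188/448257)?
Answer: 141202748028/88710589745 ≈ 1.5917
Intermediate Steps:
(13802 + 301202)/(197901 + 81188/448257) = 315004/(197901 + 81188*(1/448257)) = 315004/(197901 + 81188/448257) = 315004/(88710589745/448257) = 315004*(448257/88710589745) = 141202748028/88710589745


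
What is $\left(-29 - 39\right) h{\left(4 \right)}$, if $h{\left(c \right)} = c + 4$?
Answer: $-544$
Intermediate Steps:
$h{\left(c \right)} = 4 + c$
$\left(-29 - 39\right) h{\left(4 \right)} = \left(-29 - 39\right) \left(4 + 4\right) = \left(-68\right) 8 = -544$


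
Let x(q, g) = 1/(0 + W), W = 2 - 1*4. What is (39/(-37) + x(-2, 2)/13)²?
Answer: 1104601/925444 ≈ 1.1936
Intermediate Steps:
W = -2 (W = 2 - 4 = -2)
x(q, g) = -½ (x(q, g) = 1/(0 - 2) = 1/(-2) = -½)
(39/(-37) + x(-2, 2)/13)² = (39/(-37) - ½/13)² = (39*(-1/37) - ½*1/13)² = (-39/37 - 1/26)² = (-1051/962)² = 1104601/925444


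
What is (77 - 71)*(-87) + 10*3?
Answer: -492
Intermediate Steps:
(77 - 71)*(-87) + 10*3 = 6*(-87) + 30 = -522 + 30 = -492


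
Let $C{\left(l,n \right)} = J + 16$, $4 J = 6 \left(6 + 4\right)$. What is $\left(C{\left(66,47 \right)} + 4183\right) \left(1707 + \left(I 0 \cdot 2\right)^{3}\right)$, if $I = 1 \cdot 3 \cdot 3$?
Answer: $7193298$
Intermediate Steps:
$J = 15$ ($J = \frac{6 \left(6 + 4\right)}{4} = \frac{6 \cdot 10}{4} = \frac{1}{4} \cdot 60 = 15$)
$I = 9$ ($I = 3 \cdot 3 = 9$)
$C{\left(l,n \right)} = 31$ ($C{\left(l,n \right)} = 15 + 16 = 31$)
$\left(C{\left(66,47 \right)} + 4183\right) \left(1707 + \left(I 0 \cdot 2\right)^{3}\right) = \left(31 + 4183\right) \left(1707 + \left(9 \cdot 0 \cdot 2\right)^{3}\right) = 4214 \left(1707 + \left(0 \cdot 2\right)^{3}\right) = 4214 \left(1707 + 0^{3}\right) = 4214 \left(1707 + 0\right) = 4214 \cdot 1707 = 7193298$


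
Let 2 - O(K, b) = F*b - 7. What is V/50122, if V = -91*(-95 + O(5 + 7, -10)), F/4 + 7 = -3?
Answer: 22113/25061 ≈ 0.88237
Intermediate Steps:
F = -40 (F = -28 + 4*(-3) = -28 - 12 = -40)
O(K, b) = 9 + 40*b (O(K, b) = 2 - (-40*b - 7) = 2 - (-7 - 40*b) = 2 + (7 + 40*b) = 9 + 40*b)
V = 44226 (V = -91*(-95 + (9 + 40*(-10))) = -91*(-95 + (9 - 400)) = -91*(-95 - 391) = -91*(-486) = 44226)
V/50122 = 44226/50122 = 44226*(1/50122) = 22113/25061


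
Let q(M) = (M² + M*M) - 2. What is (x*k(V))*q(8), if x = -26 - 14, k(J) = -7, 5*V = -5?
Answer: 35280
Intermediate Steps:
V = -1 (V = (⅕)*(-5) = -1)
x = -40
q(M) = -2 + 2*M² (q(M) = (M² + M²) - 2 = 2*M² - 2 = -2 + 2*M²)
(x*k(V))*q(8) = (-40*(-7))*(-2 + 2*8²) = 280*(-2 + 2*64) = 280*(-2 + 128) = 280*126 = 35280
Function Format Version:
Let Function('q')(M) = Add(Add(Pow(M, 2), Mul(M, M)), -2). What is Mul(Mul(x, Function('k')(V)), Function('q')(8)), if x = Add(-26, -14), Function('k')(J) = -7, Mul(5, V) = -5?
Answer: 35280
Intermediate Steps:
V = -1 (V = Mul(Rational(1, 5), -5) = -1)
x = -40
Function('q')(M) = Add(-2, Mul(2, Pow(M, 2))) (Function('q')(M) = Add(Add(Pow(M, 2), Pow(M, 2)), -2) = Add(Mul(2, Pow(M, 2)), -2) = Add(-2, Mul(2, Pow(M, 2))))
Mul(Mul(x, Function('k')(V)), Function('q')(8)) = Mul(Mul(-40, -7), Add(-2, Mul(2, Pow(8, 2)))) = Mul(280, Add(-2, Mul(2, 64))) = Mul(280, Add(-2, 128)) = Mul(280, 126) = 35280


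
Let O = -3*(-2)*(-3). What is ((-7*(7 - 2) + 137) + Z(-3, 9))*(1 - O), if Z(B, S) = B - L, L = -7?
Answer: 2014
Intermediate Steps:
Z(B, S) = 7 + B (Z(B, S) = B - 1*(-7) = B + 7 = 7 + B)
O = -18 (O = 6*(-3) = -18)
((-7*(7 - 2) + 137) + Z(-3, 9))*(1 - O) = ((-7*(7 - 2) + 137) + (7 - 3))*(1 - 1*(-18)) = ((-7*5 + 137) + 4)*(1 + 18) = ((-35 + 137) + 4)*19 = (102 + 4)*19 = 106*19 = 2014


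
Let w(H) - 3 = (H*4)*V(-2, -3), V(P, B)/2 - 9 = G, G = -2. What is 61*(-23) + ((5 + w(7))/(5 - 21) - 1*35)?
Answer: -1463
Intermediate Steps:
V(P, B) = 14 (V(P, B) = 18 + 2*(-2) = 18 - 4 = 14)
w(H) = 3 + 56*H (w(H) = 3 + (H*4)*14 = 3 + (4*H)*14 = 3 + 56*H)
61*(-23) + ((5 + w(7))/(5 - 21) - 1*35) = 61*(-23) + ((5 + (3 + 56*7))/(5 - 21) - 1*35) = -1403 + ((5 + (3 + 392))/(-16) - 35) = -1403 + ((5 + 395)*(-1/16) - 35) = -1403 + (400*(-1/16) - 35) = -1403 + (-25 - 35) = -1403 - 60 = -1463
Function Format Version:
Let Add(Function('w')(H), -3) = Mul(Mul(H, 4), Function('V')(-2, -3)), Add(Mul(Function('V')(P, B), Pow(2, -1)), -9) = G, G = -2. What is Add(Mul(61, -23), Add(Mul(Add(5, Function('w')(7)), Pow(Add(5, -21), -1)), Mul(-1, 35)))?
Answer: -1463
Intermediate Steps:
Function('V')(P, B) = 14 (Function('V')(P, B) = Add(18, Mul(2, -2)) = Add(18, -4) = 14)
Function('w')(H) = Add(3, Mul(56, H)) (Function('w')(H) = Add(3, Mul(Mul(H, 4), 14)) = Add(3, Mul(Mul(4, H), 14)) = Add(3, Mul(56, H)))
Add(Mul(61, -23), Add(Mul(Add(5, Function('w')(7)), Pow(Add(5, -21), -1)), Mul(-1, 35))) = Add(Mul(61, -23), Add(Mul(Add(5, Add(3, Mul(56, 7))), Pow(Add(5, -21), -1)), Mul(-1, 35))) = Add(-1403, Add(Mul(Add(5, Add(3, 392)), Pow(-16, -1)), -35)) = Add(-1403, Add(Mul(Add(5, 395), Rational(-1, 16)), -35)) = Add(-1403, Add(Mul(400, Rational(-1, 16)), -35)) = Add(-1403, Add(-25, -35)) = Add(-1403, -60) = -1463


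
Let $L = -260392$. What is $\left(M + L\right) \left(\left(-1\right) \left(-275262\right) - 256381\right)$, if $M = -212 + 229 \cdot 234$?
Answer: $-3908706858$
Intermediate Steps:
$M = 53374$ ($M = -212 + 53586 = 53374$)
$\left(M + L\right) \left(\left(-1\right) \left(-275262\right) - 256381\right) = \left(53374 - 260392\right) \left(\left(-1\right) \left(-275262\right) - 256381\right) = - 207018 \left(275262 - 256381\right) = \left(-207018\right) 18881 = -3908706858$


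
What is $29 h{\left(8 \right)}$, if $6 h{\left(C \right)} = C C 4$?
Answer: $\frac{3712}{3} \approx 1237.3$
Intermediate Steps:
$h{\left(C \right)} = \frac{2 C^{2}}{3}$ ($h{\left(C \right)} = \frac{C C 4}{6} = \frac{C^{2} \cdot 4}{6} = \frac{4 C^{2}}{6} = \frac{2 C^{2}}{3}$)
$29 h{\left(8 \right)} = 29 \frac{2 \cdot 8^{2}}{3} = 29 \cdot \frac{2}{3} \cdot 64 = 29 \cdot \frac{128}{3} = \frac{3712}{3}$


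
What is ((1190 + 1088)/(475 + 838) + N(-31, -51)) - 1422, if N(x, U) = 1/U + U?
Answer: -98521634/66963 ≈ -1471.3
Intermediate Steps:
N(x, U) = U + 1/U
((1190 + 1088)/(475 + 838) + N(-31, -51)) - 1422 = ((1190 + 1088)/(475 + 838) + (-51 + 1/(-51))) - 1422 = (2278/1313 + (-51 - 1/51)) - 1422 = (2278*(1/1313) - 2602/51) - 1422 = (2278/1313 - 2602/51) - 1422 = -3300248/66963 - 1422 = -98521634/66963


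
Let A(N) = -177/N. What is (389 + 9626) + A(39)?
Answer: 130136/13 ≈ 10010.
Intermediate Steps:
(389 + 9626) + A(39) = (389 + 9626) - 177/39 = 10015 - 177*1/39 = 10015 - 59/13 = 130136/13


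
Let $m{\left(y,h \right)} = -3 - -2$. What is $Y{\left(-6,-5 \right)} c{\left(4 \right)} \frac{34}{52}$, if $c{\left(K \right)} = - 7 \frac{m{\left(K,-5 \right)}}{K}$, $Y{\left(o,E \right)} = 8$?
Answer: $\frac{119}{13} \approx 9.1538$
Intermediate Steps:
$m{\left(y,h \right)} = -1$ ($m{\left(y,h \right)} = -3 + 2 = -1$)
$c{\left(K \right)} = \frac{7}{K}$ ($c{\left(K \right)} = - 7 \left(- \frac{1}{K}\right) = \frac{7}{K}$)
$Y{\left(-6,-5 \right)} c{\left(4 \right)} \frac{34}{52} = 8 \cdot \frac{7}{4} \cdot \frac{34}{52} = 8 \cdot 7 \cdot \frac{1}{4} \cdot 34 \cdot \frac{1}{52} = 8 \cdot \frac{7}{4} \cdot \frac{17}{26} = 14 \cdot \frac{17}{26} = \frac{119}{13}$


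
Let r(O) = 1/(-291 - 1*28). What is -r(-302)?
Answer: 1/319 ≈ 0.0031348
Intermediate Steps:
r(O) = -1/319 (r(O) = 1/(-291 - 28) = 1/(-319) = -1/319)
-r(-302) = -1*(-1/319) = 1/319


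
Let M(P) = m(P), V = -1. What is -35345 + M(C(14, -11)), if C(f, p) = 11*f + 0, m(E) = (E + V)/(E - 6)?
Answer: -5230907/148 ≈ -35344.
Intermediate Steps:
m(E) = (-1 + E)/(-6 + E) (m(E) = (E - 1)/(E - 6) = (-1 + E)/(-6 + E))
C(f, p) = 11*f
M(P) = (-1 + P)/(-6 + P)
-35345 + M(C(14, -11)) = -35345 + (-1 + 11*14)/(-6 + 11*14) = -35345 + (-1 + 154)/(-6 + 154) = -35345 + 153/148 = -5230907/148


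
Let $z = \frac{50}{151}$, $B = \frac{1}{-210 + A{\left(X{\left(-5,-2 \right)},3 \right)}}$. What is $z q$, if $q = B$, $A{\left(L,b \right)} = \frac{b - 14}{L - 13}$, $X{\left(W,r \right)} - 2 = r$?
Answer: $- \frac{650}{410569} \approx -0.0015832$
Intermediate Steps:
$X{\left(W,r \right)} = 2 + r$
$A{\left(L,b \right)} = \frac{-14 + b}{-13 + L}$
$B = - \frac{13}{2719}$ ($B = \frac{1}{-210 + \frac{-14 + 3}{-13 + \left(2 - 2\right)}} = \frac{1}{-210 + \frac{1}{-13 + 0} \left(-11\right)} = \frac{1}{-210 + \frac{1}{-13} \left(-11\right)} = \frac{1}{-210 - - \frac{11}{13}} = \frac{1}{-210 + \frac{11}{13}} = \frac{1}{- \frac{2719}{13}} = - \frac{13}{2719} \approx -0.0047812$)
$q = - \frac{13}{2719} \approx -0.0047812$
$z = \frac{50}{151}$ ($z = 50 \cdot \frac{1}{151} = \frac{50}{151} \approx 0.33113$)
$z q = \frac{50}{151} \left(- \frac{13}{2719}\right) = - \frac{650}{410569}$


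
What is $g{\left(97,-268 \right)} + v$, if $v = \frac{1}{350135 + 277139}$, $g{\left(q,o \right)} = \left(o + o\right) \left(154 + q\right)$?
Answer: $- \frac{84390934863}{627274} \approx -1.3454 \cdot 10^{5}$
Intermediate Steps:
$g{\left(q,o \right)} = 2 o \left(154 + q\right)$
$v = \frac{1}{627274} \approx 1.5942 \cdot 10^{-6}$
$g{\left(97,-268 \right)} + v = 2 \left(-268\right) \left(154 + 97\right) + \frac{1}{627274} = 2 \left(-268\right) 251 + \frac{1}{627274} = -134536 + \frac{1}{627274} = - \frac{84390934863}{627274}$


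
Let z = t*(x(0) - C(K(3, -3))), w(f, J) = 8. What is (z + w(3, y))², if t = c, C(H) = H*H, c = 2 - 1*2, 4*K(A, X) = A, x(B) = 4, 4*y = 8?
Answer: 64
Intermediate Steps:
y = 2 (y = (¼)*8 = 2)
K(A, X) = A/4
c = 0 (c = 2 - 2 = 0)
C(H) = H²
t = 0
z = 0 (z = 0*(4 - ((¼)*3)²) = 0*(4 - (¾)²) = 0*(4 - 1*9/16) = 0*(4 - 9/16) = 0*(55/16) = 0)
(z + w(3, y))² = (0 + 8)² = 8² = 64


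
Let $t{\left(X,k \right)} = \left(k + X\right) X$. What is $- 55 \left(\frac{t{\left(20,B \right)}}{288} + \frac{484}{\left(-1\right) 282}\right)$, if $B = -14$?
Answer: $\frac{40315}{564} \approx 71.48$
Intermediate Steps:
$t{\left(X,k \right)} = X \left(X + k\right)$ ($t{\left(X,k \right)} = \left(X + k\right) X = X \left(X + k\right)$)
$- 55 \left(\frac{t{\left(20,B \right)}}{288} + \frac{484}{\left(-1\right) 282}\right) = - 55 \left(\frac{20 \left(20 - 14\right)}{288} + \frac{484}{\left(-1\right) 282}\right) = - 55 \left(20 \cdot 6 \cdot \frac{1}{288} + \frac{484}{-282}\right) = - 55 \left(120 \cdot \frac{1}{288} + 484 \left(- \frac{1}{282}\right)\right) = - 55 \left(\frac{5}{12} - \frac{242}{141}\right) = \left(-55\right) \left(- \frac{733}{564}\right) = \frac{40315}{564}$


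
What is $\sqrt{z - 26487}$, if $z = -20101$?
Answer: $2 i \sqrt{11647} \approx 215.84 i$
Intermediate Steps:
$\sqrt{z - 26487} = \sqrt{-20101 - 26487} = \sqrt{-46588} = 2 i \sqrt{11647}$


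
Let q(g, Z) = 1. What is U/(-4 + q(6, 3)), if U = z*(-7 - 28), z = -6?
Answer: -70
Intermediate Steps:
U = 210 (U = -6*(-7 - 28) = -6*(-35) = 210)
U/(-4 + q(6, 3)) = 210/(-4 + 1) = 210/(-3) = -⅓*210 = -70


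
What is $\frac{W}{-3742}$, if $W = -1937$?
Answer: $\frac{1937}{3742} \approx 0.51764$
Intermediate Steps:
$\frac{W}{-3742} = - \frac{1937}{-3742} = \left(-1937\right) \left(- \frac{1}{3742}\right) = \frac{1937}{3742}$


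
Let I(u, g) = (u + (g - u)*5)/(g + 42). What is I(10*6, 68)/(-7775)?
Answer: -2/17105 ≈ -0.00011692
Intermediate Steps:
I(u, g) = (-4*u + 5*g)/(42 + g) (I(u, g) = (u + (-5*u + 5*g))/(42 + g) = (-4*u + 5*g)/(42 + g))
I(10*6, 68)/(-7775) = ((-40*6 + 5*68)/(42 + 68))/(-7775) = ((-4*60 + 340)/110)*(-1/7775) = ((-240 + 340)/110)*(-1/7775) = ((1/110)*100)*(-1/7775) = (10/11)*(-1/7775) = -2/17105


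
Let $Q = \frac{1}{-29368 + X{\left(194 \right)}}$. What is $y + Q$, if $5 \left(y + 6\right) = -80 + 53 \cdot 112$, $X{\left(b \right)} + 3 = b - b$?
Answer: $\frac{171115441}{146855} \approx 1165.2$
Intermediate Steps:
$X{\left(b \right)} = -3$ ($X{\left(b \right)} = -3 + \left(b - b\right) = -3 + 0 = -3$)
$Q = - \frac{1}{29371}$ ($Q = \frac{1}{-29368 - 3} = \frac{1}{-29371} = - \frac{1}{29371} \approx -3.4047 \cdot 10^{-5}$)
$y = \frac{5826}{5}$ ($y = -6 + \frac{-80 + 53 \cdot 112}{5} = -6 + \frac{-80 + 5936}{5} = -6 + \frac{1}{5} \cdot 5856 = -6 + \frac{5856}{5} = \frac{5826}{5} \approx 1165.2$)
$y + Q = \frac{5826}{5} - \frac{1}{29371} = \frac{171115441}{146855}$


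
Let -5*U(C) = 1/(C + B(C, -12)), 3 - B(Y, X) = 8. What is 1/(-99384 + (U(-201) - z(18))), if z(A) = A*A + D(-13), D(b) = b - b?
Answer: -1030/102699239 ≈ -1.0029e-5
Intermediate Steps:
B(Y, X) = -5 (B(Y, X) = 3 - 1*8 = 3 - 8 = -5)
D(b) = 0
z(A) = A² (z(A) = A*A + 0 = A² + 0 = A²)
U(C) = -1/(5*(-5 + C)) (U(C) = -1/(5*(C - 5)) = -1/(5*(-5 + C)))
1/(-99384 + (U(-201) - z(18))) = 1/(-99384 + (-1/(-25 + 5*(-201)) - 1*18²)) = 1/(-99384 + (-1/(-25 - 1005) - 1*324)) = 1/(-99384 + (-1/(-1030) - 324)) = 1/(-99384 + (-1*(-1/1030) - 324)) = 1/(-99384 + (1/1030 - 324)) = 1/(-99384 - 333719/1030) = 1/(-102699239/1030) = -1030/102699239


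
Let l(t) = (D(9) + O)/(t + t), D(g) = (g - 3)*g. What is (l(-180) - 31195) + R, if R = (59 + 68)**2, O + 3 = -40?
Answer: -5423771/360 ≈ -15066.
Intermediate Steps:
D(g) = g*(-3 + g) (D(g) = (-3 + g)*g = g*(-3 + g))
O = -43 (O = -3 - 40 = -43)
l(t) = 11/(2*t) (l(t) = (9*(-3 + 9) - 43)/(t + t) = (9*6 - 43)/((2*t)) = (54 - 43)*(1/(2*t)) = 11*(1/(2*t)) = 11/(2*t))
R = 16129 (R = 127**2 = 16129)
(l(-180) - 31195) + R = ((11/2)/(-180) - 31195) + 16129 = ((11/2)*(-1/180) - 31195) + 16129 = (-11/360 - 31195) + 16129 = -11230211/360 + 16129 = -5423771/360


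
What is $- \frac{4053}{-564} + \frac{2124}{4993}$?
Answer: $\frac{7144855}{938684} \approx 7.6116$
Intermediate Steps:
$- \frac{4053}{-564} + \frac{2124}{4993} = \left(-4053\right) \left(- \frac{1}{564}\right) + 2124 \cdot \frac{1}{4993} = \frac{1351}{188} + \frac{2124}{4993} = \frac{7144855}{938684}$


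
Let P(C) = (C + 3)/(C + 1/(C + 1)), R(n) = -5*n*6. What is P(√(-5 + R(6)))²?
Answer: 4*(364*√185 + 7541*I)/(368*√185 + 33671*I) ≈ 0.96202 - 0.44515*I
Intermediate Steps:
R(n) = -30*n
P(C) = (3 + C)/(C + 1/(1 + C))
P(√(-5 + R(6)))² = ((3 + (√(-5 - 30*6))² + 4*√(-5 - 30*6))/(1 + √(-5 - 30*6) + (√(-5 - 30*6))²))² = ((3 + (√(-5 - 180))² + 4*√(-5 - 180))/(1 + √(-5 - 180) + (√(-5 - 180))²))² = ((3 + (√(-185))² + 4*√(-185))/(1 + √(-185) + (√(-185))²))² = ((3 + (I*√185)² + 4*(I*√185))/(1 + I*√185 + (I*√185)²))² = ((3 - 185 + 4*I*√185)/(1 + I*√185 - 185))² = ((-182 + 4*I*√185)/(-184 + I*√185))² = (-182 + 4*I*√185)²/(-184 + I*√185)²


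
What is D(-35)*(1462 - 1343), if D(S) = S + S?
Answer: -8330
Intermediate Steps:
D(S) = 2*S
D(-35)*(1462 - 1343) = (2*(-35))*(1462 - 1343) = -70*119 = -8330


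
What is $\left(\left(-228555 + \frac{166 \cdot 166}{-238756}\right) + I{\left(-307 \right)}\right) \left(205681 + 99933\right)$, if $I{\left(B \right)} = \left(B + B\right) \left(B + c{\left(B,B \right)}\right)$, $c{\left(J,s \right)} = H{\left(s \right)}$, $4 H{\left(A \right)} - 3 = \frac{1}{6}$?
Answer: $- \frac{4437484089187967}{358134} \approx -1.2391 \cdot 10^{10}$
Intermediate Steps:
$H{\left(A \right)} = \frac{19}{24}$ ($H{\left(A \right)} = \frac{3}{4} + \frac{1}{4 \cdot 6} = \frac{3}{4} + \frac{1}{4} \cdot \frac{1}{6} = \frac{3}{4} + \frac{1}{24} = \frac{19}{24}$)
$c{\left(J,s \right)} = \frac{19}{24}$
$I{\left(B \right)} = 2 B \left(\frac{19}{24} + B\right)$ ($I{\left(B \right)} = \left(B + B\right) \left(B + \frac{19}{24}\right) = 2 B \left(\frac{19}{24} + B\right)$)
$\left(\left(-228555 + \frac{166 \cdot 166}{-238756}\right) + I{\left(-307 \right)}\right) \left(205681 + 99933\right) = \left(\left(-228555 + \frac{166 \cdot 166}{-238756}\right) + \frac{1}{12} \left(-307\right) \left(19 + 24 \left(-307\right)\right)\right) \left(205681 + 99933\right) = \left(\left(-228555 + 27556 \left(- \frac{1}{238756}\right)\right) + \frac{1}{12} \left(-307\right) \left(19 - 7368\right)\right) 305614 = \left(\left(-228555 - \frac{6889}{59689}\right) + \frac{1}{12} \left(-307\right) \left(-7349\right)\right) 305614 = \left(- \frac{13642226284}{59689} + \frac{2256143}{12}\right) 305614 = \left(- \frac{29039795881}{716268}\right) 305614 = - \frac{4437484089187967}{358134}$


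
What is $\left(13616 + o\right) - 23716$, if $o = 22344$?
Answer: $12244$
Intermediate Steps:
$\left(13616 + o\right) - 23716 = \left(13616 + 22344\right) - 23716 = 35960 - 23716 = 12244$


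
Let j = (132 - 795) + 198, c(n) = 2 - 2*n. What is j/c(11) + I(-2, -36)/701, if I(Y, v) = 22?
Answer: 65281/2804 ≈ 23.281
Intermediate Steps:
j = -465 (j = -663 + 198 = -465)
j/c(11) + I(-2, -36)/701 = -465/(2 - 2*11) + 22/701 = -465/(2 - 22) + 22*(1/701) = -465/(-20) + 22/701 = -465*(-1/20) + 22/701 = 93/4 + 22/701 = 65281/2804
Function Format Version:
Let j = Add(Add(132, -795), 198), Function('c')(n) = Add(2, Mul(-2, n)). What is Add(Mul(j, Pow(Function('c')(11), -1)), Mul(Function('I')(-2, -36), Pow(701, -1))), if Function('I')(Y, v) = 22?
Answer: Rational(65281, 2804) ≈ 23.281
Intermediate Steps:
j = -465 (j = Add(-663, 198) = -465)
Add(Mul(j, Pow(Function('c')(11), -1)), Mul(Function('I')(-2, -36), Pow(701, -1))) = Add(Mul(-465, Pow(Add(2, Mul(-2, 11)), -1)), Mul(22, Pow(701, -1))) = Add(Mul(-465, Pow(Add(2, -22), -1)), Mul(22, Rational(1, 701))) = Add(Mul(-465, Pow(-20, -1)), Rational(22, 701)) = Add(Mul(-465, Rational(-1, 20)), Rational(22, 701)) = Add(Rational(93, 4), Rational(22, 701)) = Rational(65281, 2804)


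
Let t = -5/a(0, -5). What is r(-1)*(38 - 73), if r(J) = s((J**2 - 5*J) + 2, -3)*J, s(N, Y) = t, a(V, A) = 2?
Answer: -175/2 ≈ -87.500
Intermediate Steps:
t = -5/2 ≈ -2.5000
s(N, Y) = -5/2
r(J) = -5*J/2
r(-1)*(38 - 73) = (-5/2*(-1))*(38 - 73) = (5/2)*(-35) = -175/2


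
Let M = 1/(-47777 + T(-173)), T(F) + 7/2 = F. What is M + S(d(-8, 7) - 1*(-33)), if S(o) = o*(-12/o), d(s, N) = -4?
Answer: -1150886/95907 ≈ -12.000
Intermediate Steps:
T(F) = -7/2 + F
S(o) = -12
M = -2/95907 (M = 1/(-47777 + (-7/2 - 173)) = 1/(-47777 - 353/2) = 1/(-95907/2) = -2/95907 ≈ -2.0854e-5)
M + S(d(-8, 7) - 1*(-33)) = -2/95907 - 12 = -1150886/95907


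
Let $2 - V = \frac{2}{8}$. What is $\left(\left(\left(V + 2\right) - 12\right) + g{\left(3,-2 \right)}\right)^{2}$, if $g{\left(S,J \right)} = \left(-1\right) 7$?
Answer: $\frac{3721}{16} \approx 232.56$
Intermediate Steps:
$g{\left(S,J \right)} = -7$
$V = \frac{7}{4}$ ($V = 2 - \frac{2}{8} = 2 - 2 \cdot \frac{1}{8} = 2 - \frac{1}{4} = \frac{7}{4} \approx 1.75$)
$\left(\left(\left(V + 2\right) - 12\right) + g{\left(3,-2 \right)}\right)^{2} = \left(\left(\left(\frac{7}{4} + 2\right) - 12\right) - 7\right)^{2} = \left(\left(\frac{15}{4} - 12\right) - 7\right)^{2} = \left(- \frac{33}{4} - 7\right)^{2} = \left(- \frac{61}{4}\right)^{2} = \frac{3721}{16}$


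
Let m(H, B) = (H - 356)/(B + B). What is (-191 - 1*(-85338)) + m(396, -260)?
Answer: 1106910/13 ≈ 85147.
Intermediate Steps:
m(H, B) = (-356 + H)/(2*B) (m(H, B) = (-356 + H)/((2*B)) = (-356 + H)*(1/(2*B)) = (-356 + H)/(2*B))
(-191 - 1*(-85338)) + m(396, -260) = (-191 - 1*(-85338)) + (1/2)*(-356 + 396)/(-260) = (-191 + 85338) + (1/2)*(-1/260)*40 = 85147 - 1/13 = 1106910/13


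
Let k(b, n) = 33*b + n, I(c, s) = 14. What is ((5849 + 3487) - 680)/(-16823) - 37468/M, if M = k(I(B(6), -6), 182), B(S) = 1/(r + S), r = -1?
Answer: -158974657/2708503 ≈ -58.695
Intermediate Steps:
B(S) = 1/(-1 + S)
k(b, n) = n + 33*b
M = 644 (M = 182 + 33*14 = 182 + 462 = 644)
((5849 + 3487) - 680)/(-16823) - 37468/M = ((5849 + 3487) - 680)/(-16823) - 37468/644 = (9336 - 680)*(-1/16823) - 37468*1/644 = 8656*(-1/16823) - 9367/161 = -8656/16823 - 9367/161 = -158974657/2708503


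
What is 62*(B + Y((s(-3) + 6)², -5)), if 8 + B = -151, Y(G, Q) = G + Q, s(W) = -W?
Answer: -5146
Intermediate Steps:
B = -159 (B = -8 - 151 = -159)
62*(B + Y((s(-3) + 6)², -5)) = 62*(-159 + ((-1*(-3) + 6)² - 5)) = 62*(-159 + ((3 + 6)² - 5)) = 62*(-159 + (9² - 5)) = 62*(-159 + (81 - 5)) = 62*(-159 + 76) = 62*(-83) = -5146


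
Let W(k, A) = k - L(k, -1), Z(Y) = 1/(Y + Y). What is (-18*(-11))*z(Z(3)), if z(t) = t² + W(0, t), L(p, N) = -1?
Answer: 407/2 ≈ 203.50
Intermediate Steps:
Z(Y) = 1/(2*Y)
W(k, A) = 1 + k (W(k, A) = k - 1*(-1) = k + 1 = 1 + k)
z(t) = 1 + t² (z(t) = t² + (1 + 0) = t² + 1 = 1 + t²)
(-18*(-11))*z(Z(3)) = (-18*(-11))*(1 + ((½)/3)²) = 198*(1 + ((½)*(⅓))²) = 198*(1 + (⅙)²) = 198*(1 + 1/36) = 198*(37/36) = 407/2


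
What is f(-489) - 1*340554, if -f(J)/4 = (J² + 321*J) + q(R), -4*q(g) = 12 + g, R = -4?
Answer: -669154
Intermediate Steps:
q(g) = -3 - g/4 (q(g) = -(12 + g)/4 = -3 - g/4)
f(J) = 8 - 1284*J - 4*J² (f(J) = -4*((J² + 321*J) + (-3 - ¼*(-4))) = -4*((J² + 321*J) + (-3 + 1)) = -4*((J² + 321*J) - 2) = -4*(-2 + J² + 321*J) = 8 - 1284*J - 4*J²)
f(-489) - 1*340554 = (8 - 1284*(-489) - 4*(-489)²) - 1*340554 = (8 + 627876 - 4*239121) - 340554 = (8 + 627876 - 956484) - 340554 = -328600 - 340554 = -669154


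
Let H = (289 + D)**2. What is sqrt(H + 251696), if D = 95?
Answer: 4*sqrt(24947) ≈ 631.79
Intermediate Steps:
H = 147456 (H = (289 + 95)**2 = 384**2 = 147456)
sqrt(H + 251696) = sqrt(147456 + 251696) = sqrt(399152) = 4*sqrt(24947)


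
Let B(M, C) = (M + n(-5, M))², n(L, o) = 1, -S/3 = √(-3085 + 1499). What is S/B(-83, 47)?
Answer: -3*I*√1586/6724 ≈ -0.017768*I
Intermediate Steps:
S = -3*I*√1586 (S = -3*√(-3085 + 1499) = -3*I*√1586 ≈ -119.47*I)
B(M, C) = (1 + M)² (B(M, C) = (M + 1)² = (1 + M)²)
S/B(-83, 47) = (-3*I*√1586)/((1 - 83)²) = (-3*I*√1586)/((-82)²) = -3*I*√1586/6724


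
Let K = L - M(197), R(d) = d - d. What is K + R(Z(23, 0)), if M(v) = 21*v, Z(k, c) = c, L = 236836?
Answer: 232699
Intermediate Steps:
R(d) = 0
K = 232699 (K = 236836 - 21*197 = 236836 - 1*4137 = 236836 - 4137 = 232699)
K + R(Z(23, 0)) = 232699 + 0 = 232699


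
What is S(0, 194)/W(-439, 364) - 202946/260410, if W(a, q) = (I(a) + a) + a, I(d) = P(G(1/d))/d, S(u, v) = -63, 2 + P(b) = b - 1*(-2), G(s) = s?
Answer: -15589274629786/22031862662585 ≈ -0.70758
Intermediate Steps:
P(b) = b (P(b) = -2 + (b - 1*(-2)) = -2 + (b + 2) = -2 + (2 + b) = b)
I(d) = d⁻² (I(d) = (1/d)/d = 1/(d*d) = d⁻²)
W(a, q) = a⁻² + 2*a (W(a, q) = (a⁻² + a) + a = (a + a⁻²) + a = a⁻² + 2*a)
S(0, 194)/W(-439, 364) - 202946/260410 = -63/((-439)⁻² + 2*(-439)) - 202946/260410 = -63/(1/192721 - 878) - 202946*1/260410 = -63/(-169209037/192721) - 101473/130205 = -63*(-192721/169209037) - 101473/130205 = 12141423/169209037 - 101473/130205 = -15589274629786/22031862662585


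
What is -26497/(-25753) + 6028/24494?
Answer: 402128301/315396991 ≈ 1.2750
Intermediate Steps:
-26497/(-25753) + 6028/24494 = -26497*(-1/25753) + 6028*(1/24494) = 26497/25753 + 3014/12247 = 402128301/315396991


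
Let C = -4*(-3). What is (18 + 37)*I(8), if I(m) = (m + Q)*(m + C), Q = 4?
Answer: 13200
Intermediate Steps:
C = 12
I(m) = (4 + m)*(12 + m) (I(m) = (m + 4)*(m + 12) = (4 + m)*(12 + m))
(18 + 37)*I(8) = (18 + 37)*(48 + 8² + 16*8) = 55*(48 + 64 + 128) = 55*240 = 13200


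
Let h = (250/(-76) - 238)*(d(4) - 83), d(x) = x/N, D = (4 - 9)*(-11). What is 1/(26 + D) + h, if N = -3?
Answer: 62633477/3078 ≈ 20349.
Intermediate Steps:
D = 55 (D = -5*(-11) = 55)
d(x) = -x/3 (d(x) = x/(-3) = x*(-1/3) = -x/3)
h = 2319757/114 (h = (250/(-76) - 238)*(-1/3*4 - 83) = (250*(-1/76) - 238)*(-4/3 - 83) = (-125/38 - 238)*(-253/3) = -9169/38*(-253/3) = 2319757/114 ≈ 20349.)
1/(26 + D) + h = 1/(26 + 55) + 2319757/114 = 1/81 + 2319757/114 = 62633477/3078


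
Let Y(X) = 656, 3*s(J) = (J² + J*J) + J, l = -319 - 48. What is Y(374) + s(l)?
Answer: 270979/3 ≈ 90326.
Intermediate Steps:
l = -367
s(J) = J/3 + 2*J²/3 (s(J) = ((J² + J*J) + J)/3 = ((J² + J²) + J)/3 = (2*J² + J)/3 = (J + 2*J²)/3 = J/3 + 2*J²/3)
Y(374) + s(l) = 656 + (⅓)*(-367)*(1 + 2*(-367)) = 656 + (⅓)*(-367)*(1 - 734) = 656 + (⅓)*(-367)*(-733) = 656 + 269011/3 = 270979/3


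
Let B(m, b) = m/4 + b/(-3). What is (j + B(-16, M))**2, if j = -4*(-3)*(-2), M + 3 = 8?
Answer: 7921/9 ≈ 880.11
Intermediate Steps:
M = 5 (M = -3 + 8 = 5)
B(m, b) = -b/3 + m/4 (B(m, b) = m*(1/4) + b*(-1/3) = m/4 - b/3 = -b/3 + m/4)
j = -24 (j = 12*(-2) = -24)
(j + B(-16, M))**2 = (-24 + (-1/3*5 + (1/4)*(-16)))**2 = (-24 + (-5/3 - 4))**2 = (-24 - 17/3)**2 = (-89/3)**2 = 7921/9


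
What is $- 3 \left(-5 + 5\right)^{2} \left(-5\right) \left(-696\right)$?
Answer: $0$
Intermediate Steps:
$- 3 \left(-5 + 5\right)^{2} \left(-5\right) \left(-696\right) = - 3 \cdot 0^{2} \left(-5\right) \left(-696\right) = \left(-3\right) 0 \left(-5\right) \left(-696\right) = 0 \left(-5\right) \left(-696\right) = 0 \left(-696\right) = 0$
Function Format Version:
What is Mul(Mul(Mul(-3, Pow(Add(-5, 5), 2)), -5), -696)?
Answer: 0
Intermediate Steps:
Mul(Mul(Mul(-3, Pow(Add(-5, 5), 2)), -5), -696) = Mul(Mul(Mul(-3, Pow(0, 2)), -5), -696) = Mul(Mul(Mul(-3, 0), -5), -696) = Mul(Mul(0, -5), -696) = Mul(0, -696) = 0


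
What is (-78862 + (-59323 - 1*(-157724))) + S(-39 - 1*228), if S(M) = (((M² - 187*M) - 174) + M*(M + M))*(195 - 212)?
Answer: -4462035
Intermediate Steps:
S(M) = 2958 - 51*M² + 3179*M (S(M) = ((-174 + M² - 187*M) + M*(2*M))*(-17) = ((-174 + M² - 187*M) + 2*M²)*(-17) = (-174 - 187*M + 3*M²)*(-17) = 2958 - 51*M² + 3179*M)
(-78862 + (-59323 - 1*(-157724))) + S(-39 - 1*228) = (-78862 + (-59323 - 1*(-157724))) + (2958 - 51*(-39 - 1*228)² + 3179*(-39 - 1*228)) = (-78862 + (-59323 + 157724)) + (2958 - 51*(-39 - 228)² + 3179*(-39 - 228)) = (-78862 + 98401) + (2958 - 51*(-267)² + 3179*(-267)) = 19539 + (2958 - 51*71289 - 848793) = 19539 + (2958 - 3635739 - 848793) = 19539 - 4481574 = -4462035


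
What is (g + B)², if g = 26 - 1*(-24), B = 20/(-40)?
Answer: 9801/4 ≈ 2450.3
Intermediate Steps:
B = -½ (B = 20*(-1/40) = -½ ≈ -0.50000)
g = 50 (g = 26 + 24 = 50)
(g + B)² = (50 - ½)² = (99/2)² = 9801/4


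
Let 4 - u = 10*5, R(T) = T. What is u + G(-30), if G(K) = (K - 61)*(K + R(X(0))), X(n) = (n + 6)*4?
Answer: 500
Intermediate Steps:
X(n) = 24 + 4*n (X(n) = (6 + n)*4 = 24 + 4*n)
G(K) = (-61 + K)*(24 + K) (G(K) = (K - 61)*(K + (24 + 4*0)) = (-61 + K)*(K + (24 + 0)) = (-61 + K)*(K + 24) = (-61 + K)*(24 + K))
u = -46 (u = 4 - 10*5 = 4 - 1*50 = 4 - 50 = -46)
u + G(-30) = -46 + (-1464 + (-30)**2 - 37*(-30)) = -46 + (-1464 + 900 + 1110) = -46 + 546 = 500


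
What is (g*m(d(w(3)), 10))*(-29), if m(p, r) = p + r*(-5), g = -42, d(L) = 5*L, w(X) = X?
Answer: -42630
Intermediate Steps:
m(p, r) = p - 5*r
(g*m(d(w(3)), 10))*(-29) = -42*(5*3 - 5*10)*(-29) = -42*(15 - 50)*(-29) = -42*(-35)*(-29) = 1470*(-29) = -42630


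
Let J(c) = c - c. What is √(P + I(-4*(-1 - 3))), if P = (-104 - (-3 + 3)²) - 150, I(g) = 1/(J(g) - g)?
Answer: I*√4065/4 ≈ 15.939*I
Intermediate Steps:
J(c) = 0
I(g) = -1/g (I(g) = 1/(0 - g) = 1/(-g) = -1/g)
P = -254 (P = (-104 - 1*0²) - 150 = (-104 - 1*0) - 150 = (-104 + 0) - 150 = -104 - 150 = -254)
√(P + I(-4*(-1 - 3))) = √(-254 - 1/((-4*(-1 - 3)))) = √(-254 - 1/((-4*(-4)))) = √(-254 - 1/16) = √(-4065/16) = I*√4065/4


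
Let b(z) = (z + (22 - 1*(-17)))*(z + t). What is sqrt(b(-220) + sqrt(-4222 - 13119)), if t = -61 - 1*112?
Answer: sqrt(71133 + I*sqrt(17341)) ≈ 266.71 + 0.247*I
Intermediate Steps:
t = -173 (t = -61 - 112 = -173)
b(z) = (-173 + z)*(39 + z) (b(z) = (z + (22 - 1*(-17)))*(z - 173) = (z + (22 + 17))*(-173 + z) = (z + 39)*(-173 + z) = (39 + z)*(-173 + z) = (-173 + z)*(39 + z))
sqrt(b(-220) + sqrt(-4222 - 13119)) = sqrt((-6747 + (-220)**2 - 134*(-220)) + sqrt(-4222 - 13119)) = sqrt((-6747 + 48400 + 29480) + sqrt(-17341)) = sqrt(71133 + I*sqrt(17341))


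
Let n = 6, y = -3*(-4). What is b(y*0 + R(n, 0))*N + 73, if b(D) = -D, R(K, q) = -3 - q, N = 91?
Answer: 346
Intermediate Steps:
y = 12
b(y*0 + R(n, 0))*N + 73 = -(12*0 + (-3 - 1*0))*91 + 73 = -(0 + (-3 + 0))*91 + 73 = -(0 - 3)*91 + 73 = -1*(-3)*91 + 73 = 3*91 + 73 = 273 + 73 = 346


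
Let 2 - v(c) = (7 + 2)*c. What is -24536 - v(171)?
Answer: -22999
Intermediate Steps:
v(c) = 2 - 9*c (v(c) = 2 - (7 + 2)*c = 2 - 9*c)
-24536 - v(171) = -24536 - (2 - 9*171) = -24536 - (2 - 1539) = -24536 - 1*(-1537) = -24536 + 1537 = -22999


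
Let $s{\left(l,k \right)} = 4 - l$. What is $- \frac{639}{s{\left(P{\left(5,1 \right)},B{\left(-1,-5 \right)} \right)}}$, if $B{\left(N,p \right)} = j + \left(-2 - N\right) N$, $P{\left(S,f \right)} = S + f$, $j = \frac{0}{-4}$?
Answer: $\frac{639}{2} \approx 319.5$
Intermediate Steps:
$j = 0$ ($j = 0 \left(- \frac{1}{4}\right) = 0$)
$B{\left(N,p \right)} = N \left(-2 - N\right)$ ($B{\left(N,p \right)} = 0 + \left(-2 - N\right) N = 0 + N \left(-2 - N\right) = N \left(-2 - N\right)$)
$- \frac{639}{s{\left(P{\left(5,1 \right)},B{\left(-1,-5 \right)} \right)}} = - \frac{639}{4 - \left(5 + 1\right)} = - \frac{639}{4 - 6} = - \frac{639}{-2} = \left(-639\right) \left(- \frac{1}{2}\right) = \frac{639}{2}$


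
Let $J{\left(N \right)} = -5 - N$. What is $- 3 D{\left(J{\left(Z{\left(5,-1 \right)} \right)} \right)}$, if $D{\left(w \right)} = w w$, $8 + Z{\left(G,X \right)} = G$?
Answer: $-12$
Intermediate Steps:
$Z{\left(G,X \right)} = -8 + G$
$D{\left(w \right)} = w^{2}$
$- 3 D{\left(J{\left(Z{\left(5,-1 \right)} \right)} \right)} = - 3 \left(-5 - \left(-8 + 5\right)\right)^{2} = - 3 \left(-5 - -3\right)^{2} = - 3 \left(-5 + 3\right)^{2} = - 3 \left(-2\right)^{2} = \left(-3\right) 4 = -12$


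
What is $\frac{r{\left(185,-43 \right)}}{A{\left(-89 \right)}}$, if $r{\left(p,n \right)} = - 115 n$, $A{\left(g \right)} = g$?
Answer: $- \frac{4945}{89} \approx -55.562$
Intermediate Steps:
$\frac{r{\left(185,-43 \right)}}{A{\left(-89 \right)}} = \frac{\left(-115\right) \left(-43\right)}{-89} = 4945 \left(- \frac{1}{89}\right) = - \frac{4945}{89}$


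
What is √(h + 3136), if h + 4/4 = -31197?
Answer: 3*I*√3118 ≈ 167.52*I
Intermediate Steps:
h = -31198 (h = -1 - 31197 = -31198)
√(h + 3136) = √(-31198 + 3136) = √(-28062) = 3*I*√3118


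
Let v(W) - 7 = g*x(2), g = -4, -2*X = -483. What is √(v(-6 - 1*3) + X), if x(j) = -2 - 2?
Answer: 23*√2/2 ≈ 16.263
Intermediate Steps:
X = 483/2 (X = -½*(-483) = 483/2 ≈ 241.50)
x(j) = -4
v(W) = 23 (v(W) = 7 - 4*(-4) = 7 + 16 = 23)
√(v(-6 - 1*3) + X) = √(23 + 483/2) = √(529/2) = 23*√2/2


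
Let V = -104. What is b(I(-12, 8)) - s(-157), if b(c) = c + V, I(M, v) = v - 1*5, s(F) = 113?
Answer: -214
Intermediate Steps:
I(M, v) = -5 + v (I(M, v) = v - 5 = -5 + v)
b(c) = -104 + c (b(c) = c - 104 = -104 + c)
b(I(-12, 8)) - s(-157) = (-104 + (-5 + 8)) - 1*113 = (-104 + 3) - 113 = -101 - 113 = -214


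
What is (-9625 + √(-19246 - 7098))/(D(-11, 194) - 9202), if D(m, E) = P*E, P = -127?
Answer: 1925/6768 - I*√6586/16920 ≈ 0.28443 - 0.0047963*I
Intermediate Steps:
D(m, E) = -127*E
(-9625 + √(-19246 - 7098))/(D(-11, 194) - 9202) = (-9625 + √(-19246 - 7098))/(-127*194 - 9202) = (-9625 + √(-26344))/(-24638 - 9202) = (-9625 + 2*I*√6586)/(-33840) = (-9625 + 2*I*√6586)*(-1/33840) = 1925/6768 - I*√6586/16920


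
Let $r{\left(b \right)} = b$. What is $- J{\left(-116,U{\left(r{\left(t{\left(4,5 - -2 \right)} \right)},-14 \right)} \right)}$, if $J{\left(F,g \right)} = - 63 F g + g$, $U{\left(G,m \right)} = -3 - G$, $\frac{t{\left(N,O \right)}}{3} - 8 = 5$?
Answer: $306978$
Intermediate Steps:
$t{\left(N,O \right)} = 39$ ($t{\left(N,O \right)} = 24 + 3 \cdot 5 = 24 + 15 = 39$)
$J{\left(F,g \right)} = g - 63 F g$ ($J{\left(F,g \right)} = - 63 F g + g = g - 63 F g$)
$- J{\left(-116,U{\left(r{\left(t{\left(4,5 - -2 \right)} \right)},-14 \right)} \right)} = - \left(-3 - 39\right) \left(1 - -7308\right) = - \left(-3 - 39\right) \left(1 + 7308\right) = - \left(-42\right) 7309 = \left(-1\right) \left(-306978\right) = 306978$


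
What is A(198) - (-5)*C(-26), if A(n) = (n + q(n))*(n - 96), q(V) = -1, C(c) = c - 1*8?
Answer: 19924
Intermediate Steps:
C(c) = -8 + c (C(c) = c - 8 = -8 + c)
A(n) = (-1 + n)*(-96 + n) (A(n) = (n - 1)*(n - 96) = (-1 + n)*(-96 + n))
A(198) - (-5)*C(-26) = (96 + 198² - 97*198) - (-5)*(-8 - 26) = (96 + 39204 - 19206) - (-5)*(-34) = 20094 - 1*170 = 20094 - 170 = 19924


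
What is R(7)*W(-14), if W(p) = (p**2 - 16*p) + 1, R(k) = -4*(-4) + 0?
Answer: 6736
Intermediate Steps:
R(k) = 16 (R(k) = 16 + 0 = 16)
W(p) = 1 + p**2 - 16*p
R(7)*W(-14) = 16*(1 + (-14)**2 - 16*(-14)) = 16*(1 + 196 + 224) = 16*421 = 6736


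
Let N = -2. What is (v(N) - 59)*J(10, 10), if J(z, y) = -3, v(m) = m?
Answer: 183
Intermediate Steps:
(v(N) - 59)*J(10, 10) = (-2 - 59)*(-3) = -61*(-3) = 183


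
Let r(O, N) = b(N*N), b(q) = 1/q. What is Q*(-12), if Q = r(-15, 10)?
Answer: -3/25 ≈ -0.12000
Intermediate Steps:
r(O, N) = N⁻² (r(O, N) = 1/(N*N) = 1/(N²) = N⁻²)
Q = 1/100 (Q = 10⁻² = 1/100 ≈ 0.010000)
Q*(-12) = (1/100)*(-12) = -3/25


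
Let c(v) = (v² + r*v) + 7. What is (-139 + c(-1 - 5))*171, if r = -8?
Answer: -8208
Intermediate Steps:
c(v) = 7 + v² - 8*v (c(v) = (v² - 8*v) + 7 = 7 + v² - 8*v)
(-139 + c(-1 - 5))*171 = (-139 + (7 + (-1 - 5)² - 8*(-1 - 5)))*171 = (-139 + (7 + (-6)² - 8*(-6)))*171 = (-139 + (7 + 36 + 48))*171 = (-139 + 91)*171 = -48*171 = -8208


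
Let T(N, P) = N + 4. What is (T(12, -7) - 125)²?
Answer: 11881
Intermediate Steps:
T(N, P) = 4 + N
(T(12, -7) - 125)² = ((4 + 12) - 125)² = (16 - 125)² = (-109)² = 11881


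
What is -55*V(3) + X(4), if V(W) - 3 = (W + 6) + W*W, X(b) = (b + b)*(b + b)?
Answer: -1091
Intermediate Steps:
X(b) = 4*b² (X(b) = (2*b)*(2*b) = 4*b²)
V(W) = 9 + W + W² (V(W) = 3 + ((W + 6) + W*W) = 3 + ((6 + W) + W²) = 3 + (6 + W + W²) = 9 + W + W²)
-55*V(3) + X(4) = -55*(9 + 3 + 3²) + 4*4² = -55*(9 + 3 + 9) + 4*16 = -55*21 + 64 = -1155 + 64 = -1091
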